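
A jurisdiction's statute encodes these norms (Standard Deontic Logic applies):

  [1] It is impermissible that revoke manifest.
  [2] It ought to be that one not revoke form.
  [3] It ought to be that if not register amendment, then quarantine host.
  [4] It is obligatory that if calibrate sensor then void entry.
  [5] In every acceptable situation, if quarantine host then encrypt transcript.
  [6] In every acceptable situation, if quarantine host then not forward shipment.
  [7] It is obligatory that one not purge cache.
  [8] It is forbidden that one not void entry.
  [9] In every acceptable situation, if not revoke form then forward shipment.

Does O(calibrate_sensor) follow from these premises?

Premise 4 is O(calibrate_sensor → void_entry); even if O(void_entry) held, inferring O(calibrate_sensor) would be affirming the consequent — invalid.
No other premise forces O(calibrate_sensor). An ideal world satisfying every premise can still have calibrate_sensor false, so O(calibrate_sensor) is not derivable.

No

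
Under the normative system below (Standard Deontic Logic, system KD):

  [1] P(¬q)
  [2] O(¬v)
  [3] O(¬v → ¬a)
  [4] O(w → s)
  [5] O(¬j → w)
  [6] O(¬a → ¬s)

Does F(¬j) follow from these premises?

Premise 2 states O(¬v) outright.
With premise 3, O(¬v → ¬a), the K-axiom yields O(¬a).
From O(¬a) and premise 6, O(¬a → ¬s), we obtain O(¬s).
The contrapositive of premise 4 (O(w → s)) is O(¬s → ¬w), and O(¬s) is already established, so O(¬w).
Premise 5 is O(¬j → w); contrapositively O(¬w → j). Since O(¬w) holds, K gives O(j).
Premise 1 does not contribute to this derivation.
So O(j) holds, i.e. F(¬j). The claim follows.

Yes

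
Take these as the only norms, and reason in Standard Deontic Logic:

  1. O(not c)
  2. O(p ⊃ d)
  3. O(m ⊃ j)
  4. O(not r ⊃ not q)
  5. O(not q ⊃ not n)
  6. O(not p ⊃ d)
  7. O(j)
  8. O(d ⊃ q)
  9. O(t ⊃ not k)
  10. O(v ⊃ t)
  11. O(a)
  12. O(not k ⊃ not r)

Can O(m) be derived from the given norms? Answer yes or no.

Premise 3 is O(m ⊃ j); even if O(j) held, inferring O(m) would be affirming the consequent — invalid.
No other premise forces O(m). An ideal world satisfying every premise can still have m false, so O(m) is not derivable.

No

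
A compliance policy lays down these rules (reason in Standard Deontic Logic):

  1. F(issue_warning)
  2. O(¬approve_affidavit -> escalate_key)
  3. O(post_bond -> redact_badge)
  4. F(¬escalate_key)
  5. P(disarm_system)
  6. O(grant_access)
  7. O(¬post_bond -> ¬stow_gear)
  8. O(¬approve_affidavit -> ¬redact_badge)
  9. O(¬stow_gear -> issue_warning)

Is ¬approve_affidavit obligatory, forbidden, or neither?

Premise 1, F(issue_warning), is equivalent to O(¬issue_warning).
Premise 9, O(¬stow_gear -> issue_warning), contraposes to O(¬issue_warning -> stow_gear); with O(¬issue_warning) we get O(stow_gear).
The contrapositive of premise 7 (O(¬post_bond -> ¬stow_gear)) is O(stow_gear -> post_bond), and O(stow_gear) is already established, so O(post_bond).
Premise 3 is O(post_bond -> redact_badge); since O(post_bond), deontic closure gives O(redact_badge).
Premise 8 is O(¬approve_affidavit -> ¬redact_badge); contrapositively O(redact_badge -> approve_affidavit). Since O(redact_badge) holds, K gives O(approve_affidavit).
Premises 2, 4, 5, 6 do not contribute to this derivation.
Thus O(approve_affidavit), which is F(¬approve_affidavit): ¬approve_affidavit is forbidden.

Forbidden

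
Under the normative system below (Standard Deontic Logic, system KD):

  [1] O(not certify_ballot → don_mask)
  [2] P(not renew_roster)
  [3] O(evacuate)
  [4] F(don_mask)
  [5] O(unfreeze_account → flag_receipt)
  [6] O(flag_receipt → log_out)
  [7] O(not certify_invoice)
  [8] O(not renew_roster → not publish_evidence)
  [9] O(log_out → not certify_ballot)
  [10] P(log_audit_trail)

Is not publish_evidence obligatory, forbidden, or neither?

Neither

Premise 8 is O(not renew_roster → not publish_evidence), but O(not renew_roster) is not derivable from the premises (the permission P(not renew_roster) asserts only not O(renew_roster), not O(not renew_roster)), so it does not yield O(not publish_evidence).
No premise or chain of K-axiom applications forces O(not publish_evidence), and none forces O(publish_evidence). So not publish_evidence is neither obligatory nor forbidden under these norms.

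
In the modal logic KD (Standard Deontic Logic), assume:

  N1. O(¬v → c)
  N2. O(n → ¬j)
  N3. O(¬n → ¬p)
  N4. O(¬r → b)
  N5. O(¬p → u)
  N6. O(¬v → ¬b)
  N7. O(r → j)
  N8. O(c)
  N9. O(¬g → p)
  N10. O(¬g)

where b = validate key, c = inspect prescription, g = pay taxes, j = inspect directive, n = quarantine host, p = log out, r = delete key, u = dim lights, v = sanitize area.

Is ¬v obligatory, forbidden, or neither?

Forbidden

From premise 10 we have O(¬g).
From O(¬g) and premise 9, O(¬g → p), we obtain O(p).
Premise 3 is O(¬n → ¬p); contrapositively O(p → n). Since O(p) holds, K gives O(n).
Premise 2 is O(n → ¬j); since O(n), deontic closure gives O(¬j).
Premise 7 is O(r → j); contrapositively O(¬j → ¬r). Since O(¬j) holds, K gives O(¬r).
Premise 4 is O(¬r → b); since O(¬r), deontic closure gives O(b).
Premise 6, O(¬v → ¬b), contraposes to O(b → v); with O(b) we get O(v).
Premises 1, 5, 8 do not contribute to this derivation.
Thus O(v), which is F(¬v): ¬v is forbidden.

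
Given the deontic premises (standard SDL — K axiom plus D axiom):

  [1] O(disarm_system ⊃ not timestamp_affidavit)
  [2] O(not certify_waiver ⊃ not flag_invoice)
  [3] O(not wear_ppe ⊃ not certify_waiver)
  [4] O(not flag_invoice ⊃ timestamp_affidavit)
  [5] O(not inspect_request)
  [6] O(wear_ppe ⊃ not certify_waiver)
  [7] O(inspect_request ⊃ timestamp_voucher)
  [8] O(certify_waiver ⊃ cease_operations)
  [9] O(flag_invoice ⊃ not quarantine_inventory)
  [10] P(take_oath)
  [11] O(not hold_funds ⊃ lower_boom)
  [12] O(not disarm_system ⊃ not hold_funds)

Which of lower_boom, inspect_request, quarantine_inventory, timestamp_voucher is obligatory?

lower_boom

Premises 3 and 6 cover both cases: O(not wear_ppe ⊃ not certify_waiver) and O(wear_ppe ⊃ not certify_waiver). Since not wear_ppe ∨ wear_ppe is a tautology, O(not certify_waiver) follows.
With premise 2, O(not certify_waiver ⊃ not flag_invoice), the K-axiom yields O(not flag_invoice).
Applying K to premise 4 (O(not flag_invoice ⊃ timestamp_affidavit)) and O(not flag_invoice) yields O(timestamp_affidavit).
The contrapositive of premise 1 (O(disarm_system ⊃ not timestamp_affidavit)) is O(timestamp_affidavit ⊃ not disarm_system), and O(timestamp_affidavit) is already established, so O(not disarm_system).
With premise 12, O(not disarm_system ⊃ not hold_funds), the K-axiom yields O(not hold_funds).
From O(not hold_funds) and premise 11, O(not hold_funds ⊃ lower_boom), we obtain O(lower_boom).
So O(lower_boom) holds — lower_boom is obligatory. None of the other listed options is made obligatory by any chain of premises.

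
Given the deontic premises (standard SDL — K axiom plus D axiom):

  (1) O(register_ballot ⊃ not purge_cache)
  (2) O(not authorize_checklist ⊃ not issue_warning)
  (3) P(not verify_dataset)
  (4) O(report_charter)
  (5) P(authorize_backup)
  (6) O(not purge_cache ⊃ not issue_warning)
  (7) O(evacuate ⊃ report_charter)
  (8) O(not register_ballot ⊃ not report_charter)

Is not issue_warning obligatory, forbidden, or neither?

Obligatory

Premise 4 states O(report_charter) outright.
Premise 8 is O(not register_ballot ⊃ not report_charter); contrapositively O(report_charter ⊃ register_ballot). Since O(report_charter) holds, K gives O(register_ballot).
From O(register_ballot) and premise 1, O(register_ballot ⊃ not purge_cache), we obtain O(not purge_cache).
With premise 6, O(not purge_cache ⊃ not issue_warning), the K-axiom yields O(not issue_warning).
Premises 2, 3, 5, 7 do not contribute to this derivation.
Hence not issue_warning is obligatory.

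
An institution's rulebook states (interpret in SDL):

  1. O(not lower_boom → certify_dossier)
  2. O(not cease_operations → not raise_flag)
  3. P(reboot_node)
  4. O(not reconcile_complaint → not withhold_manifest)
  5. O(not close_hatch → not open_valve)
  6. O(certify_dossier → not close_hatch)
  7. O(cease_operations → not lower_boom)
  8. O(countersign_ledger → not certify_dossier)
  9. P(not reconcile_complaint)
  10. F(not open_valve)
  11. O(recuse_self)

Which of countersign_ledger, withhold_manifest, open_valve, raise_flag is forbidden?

raise_flag

Premise 10 is F(not open_valve), i.e. O(open_valve).
The contrapositive of premise 5 (O(not close_hatch → not open_valve)) is O(open_valve → close_hatch), and O(open_valve) is already established, so O(close_hatch).
Premise 6 is O(certify_dossier → not close_hatch); contrapositively O(close_hatch → not certify_dossier). Since O(close_hatch) holds, K gives O(not certify_dossier).
The contrapositive of premise 1 (O(not lower_boom → certify_dossier)) is O(not certify_dossier → lower_boom), and O(not certify_dossier) is already established, so O(lower_boom).
The contrapositive of premise 7 (O(cease_operations → not lower_boom)) is O(lower_boom → not cease_operations), and O(lower_boom) is already established, so O(not cease_operations).
With premise 2, O(not cease_operations → not raise_flag), the K-axiom yields O(not raise_flag).
So O(not raise_flag) holds, i.e. raise_flag is forbidden. None of the other listed options is forbidden under the premises.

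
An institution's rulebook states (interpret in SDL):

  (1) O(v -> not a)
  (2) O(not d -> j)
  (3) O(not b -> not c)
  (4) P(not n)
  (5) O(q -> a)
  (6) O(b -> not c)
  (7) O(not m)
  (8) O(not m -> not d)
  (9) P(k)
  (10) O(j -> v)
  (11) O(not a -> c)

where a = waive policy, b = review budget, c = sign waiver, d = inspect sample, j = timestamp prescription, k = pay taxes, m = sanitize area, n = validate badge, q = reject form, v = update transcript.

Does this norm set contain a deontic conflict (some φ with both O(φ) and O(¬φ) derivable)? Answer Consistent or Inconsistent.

Premises 6 and 3 cover both cases: O(b -> not c) and O(not b -> not c). Since b ∨ not b is a tautology, O(not c) follows.
Premise 11 is O(not a -> c); contrapositively O(not c -> a). Since O(not c) holds, K gives O(a).
Premise 1 is O(v -> not a); contrapositively O(a -> not v). Since O(a) holds, K gives O(not v).
Premise 10, O(j -> v), contraposes to O(not v -> not j); with O(not v) we get O(not j).
Premise 2, O(not d -> j), contraposes to O(not j -> d); with O(not j) we get O(d).
Premise 8 is O(not m -> not d); contrapositively O(d -> m). Since O(d) holds, K gives O(m).
However, premise 7 gives O(not m).
We now have both O(m) and O(not m) — m is simultaneously obligatory and forbidden, violating the D-axiom.

Inconsistent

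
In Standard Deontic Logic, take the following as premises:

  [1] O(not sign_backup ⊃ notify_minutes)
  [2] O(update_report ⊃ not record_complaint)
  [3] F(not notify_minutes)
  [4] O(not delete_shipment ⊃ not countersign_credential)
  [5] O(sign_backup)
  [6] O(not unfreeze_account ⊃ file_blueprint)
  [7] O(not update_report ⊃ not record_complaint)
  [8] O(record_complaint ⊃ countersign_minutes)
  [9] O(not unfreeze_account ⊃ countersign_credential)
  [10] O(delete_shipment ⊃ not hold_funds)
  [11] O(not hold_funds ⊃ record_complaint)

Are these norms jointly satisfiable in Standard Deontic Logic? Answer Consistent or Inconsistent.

Consistent

Premise 1 is O(not sign_backup ⊃ notify_minutes); even if O(notify_minutes) held, inferring O(not sign_backup) would be affirming the consequent — invalid.
So O(not sign_backup) is not derivable, and the apparent clash with O(sign_backup) does not arise.
A world satisfying every obligation exists (e.g. countersign_credential=false, countersign_minutes=false, delete_shipment=false, file_blueprint=false, hold_funds=true, notify_minutes=true, record_complaint=false, sign_backup=true, unfreeze_account=true, update_report=false); no atom is both obligatory and forbidden, so the set is consistent.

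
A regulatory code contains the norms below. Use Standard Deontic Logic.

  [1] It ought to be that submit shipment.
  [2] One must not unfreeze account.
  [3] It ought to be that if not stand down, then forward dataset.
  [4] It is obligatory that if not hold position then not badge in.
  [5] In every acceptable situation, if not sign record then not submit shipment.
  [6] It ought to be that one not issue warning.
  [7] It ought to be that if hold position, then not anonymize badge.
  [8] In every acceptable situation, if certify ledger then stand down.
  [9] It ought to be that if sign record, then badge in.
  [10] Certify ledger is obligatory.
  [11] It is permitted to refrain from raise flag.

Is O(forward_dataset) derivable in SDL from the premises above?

No

Premise 3 is O(¬stand_down → forward_dataset), but O(¬stand_down) is not derivable from the premises, so it does not yield O(forward_dataset).
No other premise forces O(forward_dataset). An ideal world satisfying every premise can still have forward_dataset false, so O(forward_dataset) is not derivable.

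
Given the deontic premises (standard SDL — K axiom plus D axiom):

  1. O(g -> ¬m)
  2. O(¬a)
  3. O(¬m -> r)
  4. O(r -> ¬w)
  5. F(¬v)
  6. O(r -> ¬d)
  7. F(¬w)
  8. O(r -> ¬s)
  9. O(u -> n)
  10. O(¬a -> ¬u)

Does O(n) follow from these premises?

Premise 9 is O(u -> n), but O(u) is not derivable from the premises, so it does not yield O(n).
No other premise forces O(n). An ideal world satisfying every premise can still have n false, so O(n) is not derivable.

No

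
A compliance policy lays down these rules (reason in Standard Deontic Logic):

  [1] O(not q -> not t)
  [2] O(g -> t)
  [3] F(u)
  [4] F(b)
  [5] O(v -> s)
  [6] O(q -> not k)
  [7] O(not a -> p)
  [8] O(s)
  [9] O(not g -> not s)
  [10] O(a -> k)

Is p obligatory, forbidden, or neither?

From premise 8 we have O(s).
Premise 9 is O(not g -> not s); contrapositively O(s -> g). Since O(s) holds, K gives O(g).
Premise 2 is O(g -> t); since O(g), deontic closure gives O(t).
Premise 1, O(not q -> not t), contraposes to O(t -> q); with O(t) we get O(q).
With premise 6, O(q -> not k), the K-axiom yields O(not k).
Premise 10 is O(a -> k); contrapositively O(not k -> not a). Since O(not k) holds, K gives O(not a).
Applying K to premise 7 (O(not a -> p)) and O(not a) yields O(p).
Premises 3, 4, 5 do not contribute to this derivation.
Hence p is obligatory.

Obligatory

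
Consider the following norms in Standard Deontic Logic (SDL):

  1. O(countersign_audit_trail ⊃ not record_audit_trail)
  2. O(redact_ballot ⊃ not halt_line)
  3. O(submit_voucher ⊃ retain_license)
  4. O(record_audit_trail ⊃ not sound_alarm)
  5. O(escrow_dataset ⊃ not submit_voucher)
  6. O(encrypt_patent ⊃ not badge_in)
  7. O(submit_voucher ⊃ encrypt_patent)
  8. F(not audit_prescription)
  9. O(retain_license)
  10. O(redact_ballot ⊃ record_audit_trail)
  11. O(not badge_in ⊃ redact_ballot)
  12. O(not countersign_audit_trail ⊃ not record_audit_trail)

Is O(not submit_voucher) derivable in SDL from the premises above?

Yes

Premises 1 and 12 are O(countersign_audit_trail ⊃ not record_audit_trail) and O(not countersign_audit_trail ⊃ not record_audit_trail); every ideal world satisfies countersign_audit_trail or not countersign_audit_trail, so in either case not record_audit_trail holds — hence O(not record_audit_trail).
Premise 10 is O(redact_ballot ⊃ record_audit_trail); contrapositively O(not record_audit_trail ⊃ not redact_ballot). Since O(not record_audit_trail) holds, K gives O(not redact_ballot).
Premise 11, O(not badge_in ⊃ redact_ballot), contraposes to O(not redact_ballot ⊃ badge_in); with O(not redact_ballot) we get O(badge_in).
The contrapositive of premise 6 (O(encrypt_patent ⊃ not badge_in)) is O(badge_in ⊃ not encrypt_patent), and O(badge_in) is already established, so O(not encrypt_patent).
The contrapositive of premise 7 (O(submit_voucher ⊃ encrypt_patent)) is O(not encrypt_patent ⊃ not submit_voucher), and O(not encrypt_patent) is already established, so O(not submit_voucher).
Premises 2, 3, 4, 5, 8, 9 do not contribute to this derivation.
So O(not submit_voucher) follows.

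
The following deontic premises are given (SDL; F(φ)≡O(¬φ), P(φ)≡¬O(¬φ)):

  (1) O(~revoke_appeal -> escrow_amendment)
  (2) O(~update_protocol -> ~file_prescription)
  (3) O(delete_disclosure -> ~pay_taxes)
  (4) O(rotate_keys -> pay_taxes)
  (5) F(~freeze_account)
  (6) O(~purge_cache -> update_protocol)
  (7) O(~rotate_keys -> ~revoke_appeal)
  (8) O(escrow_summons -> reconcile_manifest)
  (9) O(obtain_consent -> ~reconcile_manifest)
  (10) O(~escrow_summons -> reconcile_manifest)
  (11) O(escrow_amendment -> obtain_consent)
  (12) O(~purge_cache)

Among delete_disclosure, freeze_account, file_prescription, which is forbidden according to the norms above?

delete_disclosure

Premises 10 and 8 cover both cases: O(~escrow_summons -> reconcile_manifest) and O(escrow_summons -> reconcile_manifest). Since ~escrow_summons ∨ escrow_summons is a tautology, O(reconcile_manifest) follows.
Premise 9, O(obtain_consent -> ~reconcile_manifest), contraposes to O(reconcile_manifest -> ~obtain_consent); with O(reconcile_manifest) we get O(~obtain_consent).
Premise 11 is O(escrow_amendment -> obtain_consent); contrapositively O(~obtain_consent -> ~escrow_amendment). Since O(~obtain_consent) holds, K gives O(~escrow_amendment).
The contrapositive of premise 1 (O(~revoke_appeal -> escrow_amendment)) is O(~escrow_amendment -> revoke_appeal), and O(~escrow_amendment) is already established, so O(revoke_appeal).
Premise 7 is O(~rotate_keys -> ~revoke_appeal); contrapositively O(revoke_appeal -> rotate_keys). Since O(revoke_appeal) holds, K gives O(rotate_keys).
Applying K to premise 4 (O(rotate_keys -> pay_taxes)) and O(rotate_keys) yields O(pay_taxes).
Premise 3 is O(delete_disclosure -> ~pay_taxes); contrapositively O(pay_taxes -> ~delete_disclosure). Since O(pay_taxes) holds, K gives O(~delete_disclosure).
So O(~delete_disclosure) holds, i.e. delete_disclosure is forbidden. None of the other listed options is forbidden under the premises.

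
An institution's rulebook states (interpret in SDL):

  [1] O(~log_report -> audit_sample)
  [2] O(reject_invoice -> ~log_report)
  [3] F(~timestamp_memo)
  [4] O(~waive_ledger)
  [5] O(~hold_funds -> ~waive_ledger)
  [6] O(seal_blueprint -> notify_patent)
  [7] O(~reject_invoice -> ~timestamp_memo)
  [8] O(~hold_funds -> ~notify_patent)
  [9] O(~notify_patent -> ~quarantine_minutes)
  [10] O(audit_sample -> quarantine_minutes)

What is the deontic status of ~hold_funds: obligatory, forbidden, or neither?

Forbidden

Premise 3, F(~timestamp_memo), is equivalent to O(timestamp_memo).
Premise 7 is O(~reject_invoice -> ~timestamp_memo); contrapositively O(timestamp_memo -> reject_invoice). Since O(timestamp_memo) holds, K gives O(reject_invoice).
From O(reject_invoice) and premise 2, O(reject_invoice -> ~log_report), we obtain O(~log_report).
Premise 1 is O(~log_report -> audit_sample); since O(~log_report), deontic closure gives O(audit_sample).
Applying K to premise 10 (O(audit_sample -> quarantine_minutes)) and O(audit_sample) yields O(quarantine_minutes).
Premise 9 is O(~notify_patent -> ~quarantine_minutes); contrapositively O(quarantine_minutes -> notify_patent). Since O(quarantine_minutes) holds, K gives O(notify_patent).
Premise 8 is O(~hold_funds -> ~notify_patent); contrapositively O(notify_patent -> hold_funds). Since O(notify_patent) holds, K gives O(hold_funds).
Premises 4, 5, 6 do not contribute to this derivation.
Thus O(hold_funds), which is F(~hold_funds): ~hold_funds is forbidden.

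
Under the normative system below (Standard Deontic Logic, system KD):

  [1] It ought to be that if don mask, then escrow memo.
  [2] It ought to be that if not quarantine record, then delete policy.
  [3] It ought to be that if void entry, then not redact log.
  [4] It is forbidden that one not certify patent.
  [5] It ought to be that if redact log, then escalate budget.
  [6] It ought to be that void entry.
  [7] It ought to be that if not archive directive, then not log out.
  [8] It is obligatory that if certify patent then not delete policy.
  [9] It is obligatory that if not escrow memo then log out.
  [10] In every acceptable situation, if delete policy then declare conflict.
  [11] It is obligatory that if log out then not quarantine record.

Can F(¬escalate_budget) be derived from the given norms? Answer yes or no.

No

Premise 5 is O(redact_log → escalate_budget), but O(redact_log) is not derivable from the premises, so it does not yield O(escalate_budget).
No other premise forces O(escalate_budget). An ideal world satisfying every premise can still have ¬escalate_budget true, so F(¬escalate_budget) is not derivable.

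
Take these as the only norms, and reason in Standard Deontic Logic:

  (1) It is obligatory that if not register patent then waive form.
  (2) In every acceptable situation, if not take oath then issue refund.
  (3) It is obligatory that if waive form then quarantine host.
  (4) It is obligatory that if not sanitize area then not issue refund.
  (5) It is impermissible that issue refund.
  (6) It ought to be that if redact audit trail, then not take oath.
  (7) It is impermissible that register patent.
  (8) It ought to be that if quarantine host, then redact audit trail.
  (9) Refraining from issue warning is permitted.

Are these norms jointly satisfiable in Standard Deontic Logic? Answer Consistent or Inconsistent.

Premise 5 is F(issue_refund), i.e. O(¬issue_refund).
Premise 2, O(¬take_oath → issue_refund), contraposes to O(¬issue_refund → take_oath); with O(¬issue_refund) we get O(take_oath).
The contrapositive of premise 6 (O(redact_audit_trail → ¬take_oath)) is O(take_oath → ¬redact_audit_trail), and O(take_oath) is already established, so O(¬redact_audit_trail).
Premise 8, O(quarantine_host → redact_audit_trail), contraposes to O(¬redact_audit_trail → ¬quarantine_host); with O(¬redact_audit_trail) we get O(¬quarantine_host).
Premise 3 is O(waive_form → quarantine_host); contrapositively O(¬quarantine_host → ¬waive_form). Since O(¬quarantine_host) holds, K gives O(¬waive_form).
The contrapositive of premise 1 (O(¬register_patent → waive_form)) is O(¬waive_form → register_patent), and O(¬waive_form) is already established, so O(register_patent).
Yet premise 7 is F(register_patent), i.e. O(¬register_patent).
We now have both O(register_patent) and O(¬register_patent) — register_patent is simultaneously obligatory and forbidden, violating the D-axiom.

Inconsistent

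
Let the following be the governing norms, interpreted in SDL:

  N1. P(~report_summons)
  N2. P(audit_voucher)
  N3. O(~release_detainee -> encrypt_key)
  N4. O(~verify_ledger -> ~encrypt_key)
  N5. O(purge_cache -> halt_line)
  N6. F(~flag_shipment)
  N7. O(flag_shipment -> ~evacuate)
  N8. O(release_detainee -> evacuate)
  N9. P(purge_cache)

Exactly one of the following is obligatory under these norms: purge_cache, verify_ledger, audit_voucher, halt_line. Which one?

verify_ledger

Premise 6 is F(~flag_shipment), i.e. O(flag_shipment).
With premise 7, O(flag_shipment -> ~evacuate), the K-axiom yields O(~evacuate).
The contrapositive of premise 8 (O(release_detainee -> evacuate)) is O(~evacuate -> ~release_detainee), and O(~evacuate) is already established, so O(~release_detainee).
With premise 3, O(~release_detainee -> encrypt_key), the K-axiom yields O(encrypt_key).
Premise 4 is O(~verify_ledger -> ~encrypt_key); contrapositively O(encrypt_key -> verify_ledger). Since O(encrypt_key) holds, K gives O(verify_ledger).
So O(verify_ledger) holds — verify_ledger is obligatory. None of the other listed options is made obligatory by any chain of premises.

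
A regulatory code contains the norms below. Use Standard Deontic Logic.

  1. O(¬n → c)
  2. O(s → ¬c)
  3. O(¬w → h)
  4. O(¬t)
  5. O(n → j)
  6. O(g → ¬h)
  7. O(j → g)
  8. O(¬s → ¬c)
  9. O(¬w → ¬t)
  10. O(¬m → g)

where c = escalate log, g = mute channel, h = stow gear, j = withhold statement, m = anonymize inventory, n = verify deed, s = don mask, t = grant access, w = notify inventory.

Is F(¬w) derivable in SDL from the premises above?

Premises 2 and 8 are O(s → ¬c) and O(¬s → ¬c); every ideal world satisfies s or ¬s, so in either case ¬c holds — hence O(¬c).
Premise 1 is O(¬n → c); contrapositively O(¬c → n). Since O(¬c) holds, K gives O(n).
With premise 5, O(n → j), the K-axiom yields O(j).
Applying K to premise 7 (O(j → g)) and O(j) yields O(g).
Applying K to premise 6 (O(g → ¬h)) and O(g) yields O(¬h).
Premise 3 is O(¬w → h); contrapositively O(¬h → w). Since O(¬h) holds, K gives O(w).
Premises 4, 9, 10 do not contribute to this derivation.
So O(w) holds, i.e. F(¬w). The claim follows.

Yes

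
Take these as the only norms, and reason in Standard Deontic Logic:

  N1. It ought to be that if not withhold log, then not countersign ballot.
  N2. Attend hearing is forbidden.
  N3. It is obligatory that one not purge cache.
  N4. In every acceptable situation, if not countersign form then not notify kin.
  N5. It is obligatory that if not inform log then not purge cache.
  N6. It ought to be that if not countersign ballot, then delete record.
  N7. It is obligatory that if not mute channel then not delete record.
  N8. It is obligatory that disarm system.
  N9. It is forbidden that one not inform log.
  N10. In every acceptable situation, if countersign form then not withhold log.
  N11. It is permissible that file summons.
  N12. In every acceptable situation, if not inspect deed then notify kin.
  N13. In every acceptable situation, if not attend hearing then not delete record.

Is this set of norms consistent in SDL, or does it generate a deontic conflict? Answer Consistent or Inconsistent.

Premise 5 is O(¬inform_log → ¬purge_cache); even if O(¬purge_cache) held, inferring O(¬inform_log) would be affirming the consequent — invalid.
So O(¬inform_log) is not derivable, and the apparent clash with O(inform_log) does not arise.
A world satisfying every obligation exists (e.g. attend_hearing=false, countersign_ballot=true, countersign_form=false, delete_record=false, disarm_system=true, file_summons=false, inform_log=true, inspect_deed=true, mute_channel=false, notify_kin=false, purge_cache=false, withhold_log=true); no atom is both obligatory and forbidden, so the set is consistent.

Consistent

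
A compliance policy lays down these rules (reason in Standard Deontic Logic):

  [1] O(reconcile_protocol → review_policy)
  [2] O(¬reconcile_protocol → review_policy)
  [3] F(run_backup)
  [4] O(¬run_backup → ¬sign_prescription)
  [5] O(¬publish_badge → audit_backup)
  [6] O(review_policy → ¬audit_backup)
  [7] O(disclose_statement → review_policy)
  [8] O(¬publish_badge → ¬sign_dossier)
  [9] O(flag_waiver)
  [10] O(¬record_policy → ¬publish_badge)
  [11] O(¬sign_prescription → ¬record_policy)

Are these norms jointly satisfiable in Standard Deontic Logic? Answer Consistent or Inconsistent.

Premises 1 and 2 are O(reconcile_protocol → review_policy) and O(¬reconcile_protocol → review_policy); every ideal world satisfies reconcile_protocol or ¬reconcile_protocol, so in either case review_policy holds — hence O(review_policy).
Applying K to premise 6 (O(review_policy → ¬audit_backup)) and O(review_policy) yields O(¬audit_backup).
Premise 5 is O(¬publish_badge → audit_backup); contrapositively O(¬audit_backup → publish_badge). Since O(¬audit_backup) holds, K gives O(publish_badge).
Premise 10 is O(¬record_policy → ¬publish_badge); contrapositively O(publish_badge → record_policy). Since O(publish_badge) holds, K gives O(record_policy).
The contrapositive of premise 11 (O(¬sign_prescription → ¬record_policy)) is O(record_policy → sign_prescription), and O(record_policy) is already established, so O(sign_prescription).
The contrapositive of premise 4 (O(¬run_backup → ¬sign_prescription)) is O(sign_prescription → run_backup), and O(sign_prescription) is already established, so O(run_backup).
But premise 3, F(run_backup), means O(¬run_backup).
We now have both O(run_backup) and O(¬run_backup) — run_backup is simultaneously obligatory and forbidden, violating the D-axiom.

Inconsistent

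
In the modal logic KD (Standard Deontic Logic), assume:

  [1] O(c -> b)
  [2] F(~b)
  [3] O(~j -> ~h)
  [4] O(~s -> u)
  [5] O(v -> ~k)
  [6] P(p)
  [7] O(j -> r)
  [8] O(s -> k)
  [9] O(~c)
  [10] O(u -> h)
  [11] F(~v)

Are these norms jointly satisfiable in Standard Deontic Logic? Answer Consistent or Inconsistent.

Premise 1 is O(c -> b); even if O(b) held, inferring O(c) would be affirming the consequent — invalid.
So O(c) is not derivable, and the apparent clash with O(~c) does not arise.
A world satisfying every obligation exists (e.g. b=true, c=false, h=true, j=true, k=false, p=false, r=true, s=false, u=true, v=true); no atom is both obligatory and forbidden, so the set is consistent.

Consistent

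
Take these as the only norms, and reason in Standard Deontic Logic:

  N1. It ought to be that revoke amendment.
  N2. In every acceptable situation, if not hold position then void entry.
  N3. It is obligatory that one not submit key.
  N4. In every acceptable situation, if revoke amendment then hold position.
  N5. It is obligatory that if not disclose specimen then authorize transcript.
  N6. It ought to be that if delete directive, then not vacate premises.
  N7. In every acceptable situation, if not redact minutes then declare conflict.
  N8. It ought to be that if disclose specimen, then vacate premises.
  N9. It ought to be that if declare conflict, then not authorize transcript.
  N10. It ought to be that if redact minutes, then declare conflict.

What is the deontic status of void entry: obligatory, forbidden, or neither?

Neither

Premise 2 is O(¬hold_position → void_entry), but O(¬hold_position) is not derivable from the premises, so it does not yield O(void_entry).
No premise or chain of K-axiom applications forces O(void_entry), and none forces O(¬void_entry). So void_entry is neither obligatory nor forbidden under these norms.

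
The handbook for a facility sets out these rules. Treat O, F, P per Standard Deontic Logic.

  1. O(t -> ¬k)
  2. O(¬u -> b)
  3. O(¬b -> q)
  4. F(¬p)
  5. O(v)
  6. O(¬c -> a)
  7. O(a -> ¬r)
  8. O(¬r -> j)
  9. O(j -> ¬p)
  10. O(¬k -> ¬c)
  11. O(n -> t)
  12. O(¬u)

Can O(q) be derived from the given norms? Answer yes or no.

Premise 3 is O(¬b -> q), but O(¬b) is not derivable from the premises, so it does not yield O(q).
No other premise forces O(q). An ideal world satisfying every premise can still have q false, so O(q) is not derivable.

No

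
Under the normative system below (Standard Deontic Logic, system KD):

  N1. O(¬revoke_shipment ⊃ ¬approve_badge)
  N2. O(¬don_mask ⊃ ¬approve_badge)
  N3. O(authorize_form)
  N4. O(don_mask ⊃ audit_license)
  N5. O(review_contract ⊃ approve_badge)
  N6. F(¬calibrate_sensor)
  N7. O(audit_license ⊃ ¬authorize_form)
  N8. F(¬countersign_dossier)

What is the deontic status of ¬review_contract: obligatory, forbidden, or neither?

Premise 3 gives O(authorize_form).
The contrapositive of premise 7 (O(audit_license ⊃ ¬authorize_form)) is O(authorize_form ⊃ ¬audit_license), and O(authorize_form) is already established, so O(¬audit_license).
Premise 4 is O(don_mask ⊃ audit_license); contrapositively O(¬audit_license ⊃ ¬don_mask). Since O(¬audit_license) holds, K gives O(¬don_mask).
With premise 2, O(¬don_mask ⊃ ¬approve_badge), the K-axiom yields O(¬approve_badge).
The contrapositive of premise 5 (O(review_contract ⊃ approve_badge)) is O(¬approve_badge ⊃ ¬review_contract), and O(¬approve_badge) is already established, so O(¬review_contract).
Premises 1, 6, 8 do not contribute to this derivation.
Hence ¬review_contract is obligatory.

Obligatory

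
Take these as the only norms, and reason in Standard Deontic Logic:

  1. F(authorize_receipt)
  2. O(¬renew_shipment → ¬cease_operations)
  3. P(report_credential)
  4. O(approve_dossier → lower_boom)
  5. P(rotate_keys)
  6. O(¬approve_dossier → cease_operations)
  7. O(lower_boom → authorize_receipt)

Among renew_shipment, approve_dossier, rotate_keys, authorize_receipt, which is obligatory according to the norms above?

renew_shipment

F(authorize_receipt) at premise 1 means O(¬authorize_receipt).
The contrapositive of premise 7 (O(lower_boom → authorize_receipt)) is O(¬authorize_receipt → ¬lower_boom), and O(¬authorize_receipt) is already established, so O(¬lower_boom).
Premise 4 is O(approve_dossier → lower_boom); contrapositively O(¬lower_boom → ¬approve_dossier). Since O(¬lower_boom) holds, K gives O(¬approve_dossier).
From O(¬approve_dossier) and premise 6, O(¬approve_dossier → cease_operations), we obtain O(cease_operations).
Premise 2 is O(¬renew_shipment → ¬cease_operations); contrapositively O(cease_operations → renew_shipment). Since O(cease_operations) holds, K gives O(renew_shipment).
So O(renew_shipment) holds — renew_shipment is obligatory. None of the other listed options is made obligatory by any chain of premises.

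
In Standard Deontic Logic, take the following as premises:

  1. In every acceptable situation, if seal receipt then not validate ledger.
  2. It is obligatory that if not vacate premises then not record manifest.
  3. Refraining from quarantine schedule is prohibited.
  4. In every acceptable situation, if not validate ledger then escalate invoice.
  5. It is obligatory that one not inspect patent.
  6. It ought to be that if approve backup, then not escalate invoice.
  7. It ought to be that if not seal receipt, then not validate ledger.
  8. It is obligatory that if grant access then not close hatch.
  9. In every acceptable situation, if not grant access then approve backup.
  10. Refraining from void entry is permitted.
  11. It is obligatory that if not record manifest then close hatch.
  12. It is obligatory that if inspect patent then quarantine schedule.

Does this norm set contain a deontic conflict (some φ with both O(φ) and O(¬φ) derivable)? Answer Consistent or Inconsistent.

Premise 12 is O(inspect_patent → quarantine_schedule); even if O(quarantine_schedule) held, inferring O(inspect_patent) would be affirming the consequent — invalid.
So O(inspect_patent) is not derivable, and the apparent clash with O(¬inspect_patent) does not arise.
A world satisfying every obligation exists (e.g. approve_backup=false, close_hatch=false, escalate_invoice=true, grant_access=true, inspect_patent=false, quarantine_schedule=true, record_manifest=true, seal_receipt=false, vacate_premises=true, validate_ledger=false, void_entry=false); no atom is both obligatory and forbidden, so the set is consistent.

Consistent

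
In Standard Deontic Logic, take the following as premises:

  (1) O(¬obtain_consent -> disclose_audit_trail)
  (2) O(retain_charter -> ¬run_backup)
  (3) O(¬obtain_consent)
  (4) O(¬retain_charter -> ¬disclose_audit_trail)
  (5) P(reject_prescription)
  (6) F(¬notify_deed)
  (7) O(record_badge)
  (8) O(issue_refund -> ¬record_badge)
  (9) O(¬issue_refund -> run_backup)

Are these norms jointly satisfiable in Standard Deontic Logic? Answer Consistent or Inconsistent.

From premise 3 we have O(¬obtain_consent).
Applying K to premise 1 (O(¬obtain_consent -> disclose_audit_trail)) and O(¬obtain_consent) yields O(disclose_audit_trail).
Premise 4 is O(¬retain_charter -> ¬disclose_audit_trail); contrapositively O(disclose_audit_trail -> retain_charter). Since O(disclose_audit_trail) holds, K gives O(retain_charter).
From O(retain_charter) and premise 2, O(retain_charter -> ¬run_backup), we obtain O(¬run_backup).
The contrapositive of premise 9 (O(¬issue_refund -> run_backup)) is O(¬run_backup -> issue_refund), and O(¬run_backup) is already established, so O(issue_refund).
From O(issue_refund) and premise 8, O(issue_refund -> ¬record_badge), we obtain O(¬record_badge).
However, premise 7 gives O(record_badge).
We now have both O(¬record_badge) and O(record_badge) — record_badge is simultaneously obligatory and forbidden, violating the D-axiom.

Inconsistent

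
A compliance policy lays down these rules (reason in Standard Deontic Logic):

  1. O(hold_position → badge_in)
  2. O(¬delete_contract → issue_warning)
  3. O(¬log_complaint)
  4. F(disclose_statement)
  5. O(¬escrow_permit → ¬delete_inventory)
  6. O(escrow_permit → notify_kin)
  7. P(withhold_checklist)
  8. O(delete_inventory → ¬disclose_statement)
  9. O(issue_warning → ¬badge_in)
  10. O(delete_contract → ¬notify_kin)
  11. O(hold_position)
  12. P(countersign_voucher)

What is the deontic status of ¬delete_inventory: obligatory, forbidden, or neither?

From premise 11 we have O(hold_position).
Applying K to premise 1 (O(hold_position → badge_in)) and O(hold_position) yields O(badge_in).
Premise 9 is O(issue_warning → ¬badge_in); contrapositively O(badge_in → ¬issue_warning). Since O(badge_in) holds, K gives O(¬issue_warning).
Premise 2 is O(¬delete_contract → issue_warning); contrapositively O(¬issue_warning → delete_contract). Since O(¬issue_warning) holds, K gives O(delete_contract).
From O(delete_contract) and premise 10, O(delete_contract → ¬notify_kin), we obtain O(¬notify_kin).
The contrapositive of premise 6 (O(escrow_permit → notify_kin)) is O(¬notify_kin → ¬escrow_permit), and O(¬notify_kin) is already established, so O(¬escrow_permit).
Premise 5 is O(¬escrow_permit → ¬delete_inventory); since O(¬escrow_permit), deontic closure gives O(¬delete_inventory).
Premises 3, 4, 7, 8, 12 do not contribute to this derivation.
Hence ¬delete_inventory is obligatory.

Obligatory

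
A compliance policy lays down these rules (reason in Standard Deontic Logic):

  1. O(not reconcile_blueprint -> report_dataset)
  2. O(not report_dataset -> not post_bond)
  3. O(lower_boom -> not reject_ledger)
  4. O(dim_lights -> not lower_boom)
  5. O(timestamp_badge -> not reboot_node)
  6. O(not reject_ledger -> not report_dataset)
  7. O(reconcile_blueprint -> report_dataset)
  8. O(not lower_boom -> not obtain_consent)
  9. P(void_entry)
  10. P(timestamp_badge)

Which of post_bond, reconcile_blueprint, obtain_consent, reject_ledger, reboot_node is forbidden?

obtain_consent

Premises 7 and 1 cover both cases: O(reconcile_blueprint -> report_dataset) and O(not reconcile_blueprint -> report_dataset). Since reconcile_blueprint ∨ not reconcile_blueprint is a tautology, O(report_dataset) follows.
Premise 6 is O(not reject_ledger -> not report_dataset); contrapositively O(report_dataset -> reject_ledger). Since O(report_dataset) holds, K gives O(reject_ledger).
Premise 3 is O(lower_boom -> not reject_ledger); contrapositively O(reject_ledger -> not lower_boom). Since O(reject_ledger) holds, K gives O(not lower_boom).
With premise 8, O(not lower_boom -> not obtain_consent), the K-axiom yields O(not obtain_consent).
So O(not obtain_consent) holds, i.e. obtain_consent is forbidden. None of the other listed options is forbidden under the premises.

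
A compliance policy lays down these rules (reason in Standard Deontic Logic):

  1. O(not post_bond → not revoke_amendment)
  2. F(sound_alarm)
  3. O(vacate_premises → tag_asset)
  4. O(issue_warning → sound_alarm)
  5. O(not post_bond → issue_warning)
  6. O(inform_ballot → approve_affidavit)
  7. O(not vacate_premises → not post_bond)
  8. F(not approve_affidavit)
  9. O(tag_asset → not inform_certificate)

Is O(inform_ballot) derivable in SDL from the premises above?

No

Premise 6 is O(inform_ballot → approve_affidavit); even if O(approve_affidavit) held, inferring O(inform_ballot) would be affirming the consequent — invalid.
No other premise forces O(inform_ballot). An ideal world satisfying every premise can still have inform_ballot false, so O(inform_ballot) is not derivable.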